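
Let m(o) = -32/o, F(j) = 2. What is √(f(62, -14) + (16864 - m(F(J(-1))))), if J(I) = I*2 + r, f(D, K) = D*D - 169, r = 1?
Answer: √20555 ≈ 143.37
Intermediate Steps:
f(D, K) = -169 + D² (f(D, K) = D² - 169 = -169 + D²)
J(I) = 1 + 2*I (J(I) = I*2 + 1 = 2*I + 1 = 1 + 2*I)
√(f(62, -14) + (16864 - m(F(J(-1))))) = √((-169 + 62²) + (16864 - (-32)/2)) = √((-169 + 3844) + (16864 - (-32)/2)) = √(3675 + (16864 - 1*(-16))) = √(3675 + (16864 + 16)) = √(3675 + 16880) = √20555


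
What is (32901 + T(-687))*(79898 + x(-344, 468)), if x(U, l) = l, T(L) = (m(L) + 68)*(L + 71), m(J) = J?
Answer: 33287999030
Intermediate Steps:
T(L) = (68 + L)*(71 + L) (T(L) = (L + 68)*(L + 71) = (68 + L)*(71 + L))
(32901 + T(-687))*(79898 + x(-344, 468)) = (32901 + (4828 + (-687)**2 + 139*(-687)))*(79898 + 468) = (32901 + (4828 + 471969 - 95493))*80366 = (32901 + 381304)*80366 = 414205*80366 = 33287999030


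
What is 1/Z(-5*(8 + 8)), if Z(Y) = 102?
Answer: 1/102 ≈ 0.0098039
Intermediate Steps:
1/Z(-5*(8 + 8)) = 1/102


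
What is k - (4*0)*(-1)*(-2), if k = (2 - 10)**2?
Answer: 64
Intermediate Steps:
k = 64 (k = (-8)**2 = 64)
k - (4*0)*(-1)*(-2) = 64 - (4*0)*(-1)*(-2) = 64 - 0*(-1)*(-2) = 64 - 0*(-2) = 64 - 1*0 = 64 + 0 = 64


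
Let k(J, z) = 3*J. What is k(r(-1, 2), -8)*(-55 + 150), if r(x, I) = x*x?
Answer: 285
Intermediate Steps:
r(x, I) = x²
k(r(-1, 2), -8)*(-55 + 150) = (3*(-1)²)*(-55 + 150) = (3*1)*95 = 3*95 = 285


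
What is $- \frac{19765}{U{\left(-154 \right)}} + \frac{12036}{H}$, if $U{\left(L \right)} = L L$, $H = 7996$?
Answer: $\frac{31851209}{47408284} \approx 0.67185$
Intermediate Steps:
$U{\left(L \right)} = L^{2}$
$- \frac{19765}{U{\left(-154 \right)}} + \frac{12036}{H} = - \frac{19765}{\left(-154\right)^{2}} + \frac{12036}{7996} = - \frac{19765}{23716} + 12036 \cdot \frac{1}{7996} = \left(-19765\right) \frac{1}{23716} + \frac{3009}{1999} = - \frac{19765}{23716} + \frac{3009}{1999} = \frac{31851209}{47408284}$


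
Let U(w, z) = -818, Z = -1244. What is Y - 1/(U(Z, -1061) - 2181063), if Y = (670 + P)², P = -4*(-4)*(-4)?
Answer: 801265250917/2181881 ≈ 3.6724e+5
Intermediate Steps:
P = -64 (P = 16*(-4) = -64)
Y = 367236 (Y = (670 - 64)² = 606² = 367236)
Y - 1/(U(Z, -1061) - 2181063) = 367236 - 1/(-818 - 2181063) = 367236 - 1/(-2181881) = 367236 - 1*(-1/2181881) = 367236 + 1/2181881 = 801265250917/2181881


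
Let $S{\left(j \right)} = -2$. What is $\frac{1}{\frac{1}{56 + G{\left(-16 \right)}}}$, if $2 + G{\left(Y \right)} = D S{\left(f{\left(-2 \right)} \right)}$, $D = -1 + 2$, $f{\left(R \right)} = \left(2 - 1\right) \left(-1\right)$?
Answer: $52$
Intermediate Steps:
$f{\left(R \right)} = -1$ ($f{\left(R \right)} = 1 \left(-1\right) = -1$)
$D = 1$
$G{\left(Y \right)} = -4$ ($G{\left(Y \right)} = -2 + 1 \left(-2\right) = -2 - 2 = -4$)
$\frac{1}{\frac{1}{56 + G{\left(-16 \right)}}} = \frac{1}{\frac{1}{56 - 4}} = \frac{1}{\frac{1}{52}} = 52$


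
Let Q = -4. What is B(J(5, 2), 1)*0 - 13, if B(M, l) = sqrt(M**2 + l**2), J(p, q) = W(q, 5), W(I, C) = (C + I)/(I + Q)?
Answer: -13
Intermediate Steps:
W(I, C) = (C + I)/(-4 + I) (W(I, C) = (C + I)/(I - 4) = (C + I)/(-4 + I))
J(p, q) = (5 + q)/(-4 + q)
B(J(5, 2), 1)*0 - 13 = sqrt(((5 + 2)/(-4 + 2))**2 + 1**2)*0 - 13 = sqrt((7/(-2))**2 + 1)*0 - 13 = sqrt((-1/2*7)**2 + 1)*0 - 13 = sqrt((-7/2)**2 + 1)*0 - 13 = sqrt(49/4 + 1)*0 - 13 = sqrt(53/4)*0 - 13 = (sqrt(53)/2)*0 - 13 = 0 - 13 = -13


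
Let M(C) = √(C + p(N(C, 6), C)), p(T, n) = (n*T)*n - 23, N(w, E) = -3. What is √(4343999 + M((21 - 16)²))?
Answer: √(4343999 + I*√1873) ≈ 2084.2 + 0.01*I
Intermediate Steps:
p(T, n) = -23 + T*n² (p(T, n) = (T*n)*n - 23 = T*n² - 23 = -23 + T*n²)
M(C) = √(-23 + C - 3*C²) (M(C) = √(C + (-23 - 3*C²)) = √(-23 + C - 3*C²))
√(4343999 + M((21 - 16)²)) = √(4343999 + √(-23 + (21 - 16)² - 3*(21 - 16)⁴)) = √(4343999 + √(-23 + 5² - 3*(5²)²)) = √(4343999 + √(-23 + 25 - 3*25²)) = √(4343999 + √(-23 + 25 - 3*625)) = √(4343999 + √(-23 + 25 - 1875)) = √(4343999 + √(-1873)) = √(4343999 + I*√1873)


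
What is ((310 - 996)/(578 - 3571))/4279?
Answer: 686/12807047 ≈ 5.3564e-5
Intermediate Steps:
((310 - 996)/(578 - 3571))/4279 = -686/(-2993)*(1/4279) = -686*(-1/2993)*(1/4279) = (686/2993)*(1/4279) = 686/12807047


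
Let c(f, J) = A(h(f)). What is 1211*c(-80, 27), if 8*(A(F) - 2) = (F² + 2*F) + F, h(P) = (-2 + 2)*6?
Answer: 2422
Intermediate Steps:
h(P) = 0 (h(P) = 0*6 = 0)
A(F) = 2 + F²/8 + 3*F/8 (A(F) = 2 + ((F² + 2*F) + F)/8 = 2 + (F² + 3*F)/8 = 2 + (F²/8 + 3*F/8) = 2 + F²/8 + 3*F/8)
c(f, J) = 2 (c(f, J) = 2 + (⅛)*0² + (3/8)*0 = 2 + (⅛)*0 + 0 = 2 + 0 + 0 = 2)
1211*c(-80, 27) = 1211*2 = 2422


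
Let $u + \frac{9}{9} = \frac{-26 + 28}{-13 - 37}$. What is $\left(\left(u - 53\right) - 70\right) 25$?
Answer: $-3101$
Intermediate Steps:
$u = - \frac{26}{25}$ ($u = -1 + \frac{-26 + 28}{-13 - 37} = -1 + \frac{2}{-50} = -1 + 2 \left(- \frac{1}{50}\right) = -1 - \frac{1}{25} = - \frac{26}{25} \approx -1.04$)
$\left(\left(u - 53\right) - 70\right) 25 = \left(\left(- \frac{26}{25} - 53\right) - 70\right) 25 = \left(- \frac{1351}{25} - 70\right) 25 = \left(- \frac{3101}{25}\right) 25 = -3101$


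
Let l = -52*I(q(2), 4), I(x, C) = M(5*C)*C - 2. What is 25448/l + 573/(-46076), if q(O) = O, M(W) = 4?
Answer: -146619899/4192916 ≈ -34.969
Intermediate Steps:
I(x, C) = -2 + 4*C (I(x, C) = 4*C - 2 = -2 + 4*C)
l = -728 (l = -52*(-2 + 4*4) = -52*(-2 + 16) = -52*14 = -728)
25448/l + 573/(-46076) = 25448/(-728) + 573/(-46076) = 25448*(-1/728) + 573*(-1/46076) = -3181/91 - 573/46076 = -146619899/4192916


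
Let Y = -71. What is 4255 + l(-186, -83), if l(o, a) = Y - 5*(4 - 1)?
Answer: 4169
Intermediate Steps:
l(o, a) = -86 (l(o, a) = -71 - 5*(4 - 1) = -71 - 5*3 = -71 - 15 = -86)
4255 + l(-186, -83) = 4255 - 86 = 4169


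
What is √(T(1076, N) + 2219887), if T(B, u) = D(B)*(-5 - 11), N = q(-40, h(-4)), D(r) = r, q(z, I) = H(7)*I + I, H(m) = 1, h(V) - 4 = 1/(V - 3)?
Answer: √2202671 ≈ 1484.1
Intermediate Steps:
h(V) = 4 + 1/(-3 + V) (h(V) = 4 + 1/(V - 3) = 4 + 1/(-3 + V))
q(z, I) = 2*I (q(z, I) = 1*I + I = I + I = 2*I)
N = 54/7 (N = 2*((-11 + 4*(-4))/(-3 - 4)) = 2*((-11 - 16)/(-7)) = 2*(-⅐*(-27)) = 2*(27/7) = 54/7 ≈ 7.7143)
T(B, u) = -16*B (T(B, u) = B*(-5 - 11) = B*(-16) = -16*B)
√(T(1076, N) + 2219887) = √(-16*1076 + 2219887) = √(-17216 + 2219887) = √2202671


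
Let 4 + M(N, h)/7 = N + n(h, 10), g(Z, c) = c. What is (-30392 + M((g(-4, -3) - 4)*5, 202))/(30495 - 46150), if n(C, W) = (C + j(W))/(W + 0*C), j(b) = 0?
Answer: 152618/78275 ≈ 1.9498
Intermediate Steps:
n(C, W) = C/W (n(C, W) = (C + 0)/(W + 0*C) = C/(W + 0) = C/W)
M(N, h) = -28 + 7*N + 7*h/10 (M(N, h) = -28 + 7*(N + h/10) = -28 + (7*N + 7*h/10) = -28 + 7*N + 7*h/10)
(-30392 + M((g(-4, -3) - 4)*5, 202))/(30495 - 46150) = (-30392 + (-28 + 7*((-3 - 4)*5) + (7/10)*202))/(30495 - 46150) = (-30392 + (-28 + 7*(-7*5) + 707/5))/(-15655) = (-30392 + (-28 + 7*(-35) + 707/5))*(-1/15655) = (-30392 + (-28 - 245 + 707/5))*(-1/15655) = (-30392 - 658/5)*(-1/15655) = -152618/5*(-1/15655) = 152618/78275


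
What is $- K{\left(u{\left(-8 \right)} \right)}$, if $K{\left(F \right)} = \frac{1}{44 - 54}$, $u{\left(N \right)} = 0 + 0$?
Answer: $\frac{1}{10} \approx 0.1$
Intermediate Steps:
$u{\left(N \right)} = 0$
$K{\left(F \right)} = - \frac{1}{10}$ ($K{\left(F \right)} = \frac{1}{-10} = - \frac{1}{10}$)
$- K{\left(u{\left(-8 \right)} \right)} = \left(-1\right) \left(- \frac{1}{10}\right) = \frac{1}{10}$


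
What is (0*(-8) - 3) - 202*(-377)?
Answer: 76151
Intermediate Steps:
(0*(-8) - 3) - 202*(-377) = (0 - 3) + 76154 = -3 + 76154 = 76151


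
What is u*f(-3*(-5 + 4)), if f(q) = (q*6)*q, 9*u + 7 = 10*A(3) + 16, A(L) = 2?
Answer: 174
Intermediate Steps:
u = 29/9 (u = -7/9 + (10*2 + 16)/9 = -7/9 + (20 + 16)/9 = -7/9 + (⅑)*36 = -7/9 + 4 = 29/9 ≈ 3.2222)
f(q) = 6*q² (f(q) = (6*q)*q = 6*q²)
u*f(-3*(-5 + 4)) = 29*(6*(-3*(-5 + 4))²)/9 = 29*(6*(-3*(-1))²)/9 = 29*(6*3²)/9 = 29*(6*9)/9 = (29/9)*54 = 174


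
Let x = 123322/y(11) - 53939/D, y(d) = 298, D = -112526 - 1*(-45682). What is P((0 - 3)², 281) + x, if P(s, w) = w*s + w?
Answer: 32116619155/9959756 ≈ 3224.6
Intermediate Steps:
D = -66844 (D = -112526 + 45682 = -66844)
x = 4129704795/9959756 (x = 123322/298 - 53939/(-66844) = 123322*(1/298) - 53939*(-1/66844) = 61661/149 + 53939/66844 = 4129704795/9959756 ≈ 414.64)
P(s, w) = w + s*w (P(s, w) = s*w + w = w + s*w)
P((0 - 3)², 281) + x = 281*(1 + (0 - 3)²) + 4129704795/9959756 = 281*(1 + (-3)²) + 4129704795/9959756 = 281*(1 + 9) + 4129704795/9959756 = 281*10 + 4129704795/9959756 = 2810 + 4129704795/9959756 = 32116619155/9959756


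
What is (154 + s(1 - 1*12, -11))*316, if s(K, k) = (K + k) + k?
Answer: 38236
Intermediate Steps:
s(K, k) = K + 2*k
(154 + s(1 - 1*12, -11))*316 = (154 + ((1 - 1*12) + 2*(-11)))*316 = (154 + ((1 - 12) - 22))*316 = (154 + (-11 - 22))*316 = (154 - 33)*316 = 121*316 = 38236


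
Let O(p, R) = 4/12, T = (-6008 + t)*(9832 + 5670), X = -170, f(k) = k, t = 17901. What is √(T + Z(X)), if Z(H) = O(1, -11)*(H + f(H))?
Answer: √1659286554/3 ≈ 13578.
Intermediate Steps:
T = 184365286 (T = (-6008 + 17901)*(9832 + 5670) = 11893*15502 = 184365286)
O(p, R) = ⅓ (O(p, R) = 4*(1/12) = ⅓)
Z(H) = 2*H/3 (Z(H) = (H + H)/3 = (2*H)/3 = 2*H/3)
√(T + Z(X)) = √(184365286 + (⅔)*(-170)) = √(184365286 - 340/3) = √(553095518/3) = √1659286554/3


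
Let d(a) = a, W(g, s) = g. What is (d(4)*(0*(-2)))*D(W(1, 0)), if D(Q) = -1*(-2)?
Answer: 0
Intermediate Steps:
D(Q) = 2
(d(4)*(0*(-2)))*D(W(1, 0)) = (4*(0*(-2)))*2 = (4*0)*2 = 0*2 = 0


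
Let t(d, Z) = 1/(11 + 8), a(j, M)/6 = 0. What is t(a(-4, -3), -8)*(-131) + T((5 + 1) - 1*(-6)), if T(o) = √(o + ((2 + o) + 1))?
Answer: -131/19 + 3*√3 ≈ -1.6986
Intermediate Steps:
a(j, M) = 0 (a(j, M) = 6*0 = 0)
T(o) = √(3 + 2*o) (T(o) = √(o + (3 + o)) = √(3 + 2*o))
t(d, Z) = 1/19
t(a(-4, -3), -8)*(-131) + T((5 + 1) - 1*(-6)) = (1/19)*(-131) + √(3 + 2*((5 + 1) - 1*(-6))) = -131/19 + √(3 + 2*(6 + 6)) = -131/19 + √(3 + 2*12) = -131/19 + √(3 + 24) = -131/19 + √27 = -131/19 + 3*√3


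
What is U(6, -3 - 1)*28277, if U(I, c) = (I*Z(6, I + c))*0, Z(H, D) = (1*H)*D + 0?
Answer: 0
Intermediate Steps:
Z(H, D) = D*H (Z(H, D) = H*D + 0 = D*H + 0 = D*H)
U(I, c) = 0 (U(I, c) = (I*((I + c)*6))*0 = (I*(6*I + 6*c))*0 = 0)
U(6, -3 - 1)*28277 = 0*28277 = 0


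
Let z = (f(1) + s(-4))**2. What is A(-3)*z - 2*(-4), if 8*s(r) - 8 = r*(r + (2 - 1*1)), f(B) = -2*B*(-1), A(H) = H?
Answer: -211/4 ≈ -52.750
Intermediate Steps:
f(B) = 2*B
s(r) = 1 + r*(1 + r)/8 (s(r) = 1 + (r*(r + (2 - 1*1)))/8 = 1 + (r*(r + (2 - 1)))/8 = 1 + (r*(r + 1))/8 = 1 + (r*(1 + r))/8 = 1 + r*(1 + r)/8)
z = 81/4 (z = (2*1 + (1 + (1/8)*(-4) + (1/8)*(-4)**2))**2 = (2 + (1 - 1/2 + (1/8)*16))**2 = (2 + (1 - 1/2 + 2))**2 = (2 + 5/2)**2 = (9/2)**2 = 81/4 ≈ 20.250)
A(-3)*z - 2*(-4) = -3*81/4 - 2*(-4) = -243/4 + 8 = -211/4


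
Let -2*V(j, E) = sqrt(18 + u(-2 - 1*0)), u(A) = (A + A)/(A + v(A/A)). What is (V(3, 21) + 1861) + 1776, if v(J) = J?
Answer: 3637 - sqrt(22)/2 ≈ 3634.7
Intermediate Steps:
u(A) = 2*A/(1 + A) (u(A) = (A + A)/(A + A/A) = (2*A)/(A + 1) = (2*A)/(1 + A) = 2*A/(1 + A))
V(j, E) = -sqrt(22)/2 (V(j, E) = -sqrt(18 + 2*(-2 - 1*0)/(1 + (-2 - 1*0)))/2 = -sqrt(18 + 2*(-2 + 0)/(1 + (-2 + 0)))/2 = -sqrt(18 + 2*(-2)/(1 - 2))/2 = -sqrt(18 + 2*(-2)/(-1))/2 = -sqrt(18 + 2*(-2)*(-1))/2 = -sqrt(18 + 4)/2 = -sqrt(22)/2)
(V(3, 21) + 1861) + 1776 = (-sqrt(22)/2 + 1861) + 1776 = (1861 - sqrt(22)/2) + 1776 = 3637 - sqrt(22)/2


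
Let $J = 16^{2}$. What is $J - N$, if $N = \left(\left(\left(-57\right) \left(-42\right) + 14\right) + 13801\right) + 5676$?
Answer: $-21629$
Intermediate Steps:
$N = 21885$ ($N = \left(\left(2394 + 14\right) + 13801\right) + 5676 = \left(2408 + 13801\right) + 5676 = 16209 + 5676 = 21885$)
$J = 256$
$J - N = 256 - 21885 = -21629$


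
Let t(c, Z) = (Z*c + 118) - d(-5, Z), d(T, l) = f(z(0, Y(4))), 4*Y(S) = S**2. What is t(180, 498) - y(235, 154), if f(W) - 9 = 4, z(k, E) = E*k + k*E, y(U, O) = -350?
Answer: 90095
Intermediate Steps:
Y(S) = S**2/4
z(k, E) = 2*E*k (z(k, E) = E*k + E*k = 2*E*k)
f(W) = 13 (f(W) = 9 + 4 = 13)
d(T, l) = 13
t(c, Z) = 105 + Z*c (t(c, Z) = (Z*c + 118) - 1*13 = (118 + Z*c) - 13 = 105 + Z*c)
t(180, 498) - y(235, 154) = (105 + 498*180) - 1*(-350) = (105 + 89640) + 350 = 89745 + 350 = 90095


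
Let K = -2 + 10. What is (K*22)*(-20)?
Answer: -3520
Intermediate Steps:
K = 8
(K*22)*(-20) = (8*22)*(-20) = 176*(-20) = -3520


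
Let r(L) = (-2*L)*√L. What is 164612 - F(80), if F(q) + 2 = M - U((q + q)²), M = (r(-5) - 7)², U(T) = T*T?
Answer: 655525065 + 140*I*√5 ≈ 6.5552e+8 + 313.05*I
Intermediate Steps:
r(L) = -2*L^(3/2)
U(T) = T²
M = (-7 + 10*I*√5)² (M = (-(-10)*I*√5 - 7)² = (10*I*√5 - 7)² = (-7 + 10*I*√5)² ≈ -451.0 - 313.05*I)
F(q) = -2 + (7 - 10*I*√5)² - 16*q⁴ (F(q) = -2 + ((7 - 10*I*√5)² - ((q + q)²)²) = -2 + ((7 - 10*I*√5)² - ((2*q)²)²) = -2 + ((7 - 10*I*√5)² - (4*q²)²) = -2 + ((7 - 10*I*√5)² - 16*q⁴) = -2 + (7 - 10*I*√5)² - 16*q⁴)
164612 - F(80) = 164612 - (-453 - 16*80⁴ - 140*I*√5) = 164612 - (-453 - 16*40960000 - 140*I*√5) = 164612 - (-453 - 655360000 - 140*I*√5) = 164612 - (-655360453 - 140*I*√5) = 164612 + (655360453 + 140*I*√5) = 655525065 + 140*I*√5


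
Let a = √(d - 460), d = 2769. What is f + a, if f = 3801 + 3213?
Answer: 7014 + √2309 ≈ 7062.1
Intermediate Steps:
f = 7014
a = √2309 (a = √(2769 - 460) = √2309 ≈ 48.052)
f + a = 7014 + √2309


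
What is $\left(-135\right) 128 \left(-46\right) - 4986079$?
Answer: $-4191199$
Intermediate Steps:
$\left(-135\right) 128 \left(-46\right) - 4986079 = \left(-17280\right) \left(-46\right) - 4986079 = 794880 - 4986079 = -4191199$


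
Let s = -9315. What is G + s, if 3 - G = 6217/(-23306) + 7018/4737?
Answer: -1028183772443/110400522 ≈ -9313.2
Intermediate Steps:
G = 197089987/110400522 (G = 3 - (6217/(-23306) + 7018/4737) = 3 - (6217*(-1/23306) + 7018*(1/4737)) = 3 - (-6217/23306 + 7018/4737) = 3 - 1*134111579/110400522 = 3 - 134111579/110400522 = 197089987/110400522 ≈ 1.7852)
G + s = 197089987/110400522 - 9315 = -1028183772443/110400522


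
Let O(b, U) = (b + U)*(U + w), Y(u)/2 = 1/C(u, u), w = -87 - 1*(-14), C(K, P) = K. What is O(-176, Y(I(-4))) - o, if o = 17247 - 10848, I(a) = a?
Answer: 26295/4 ≈ 6573.8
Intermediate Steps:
w = -73 (w = -87 + 14 = -73)
Y(u) = 2/u
O(b, U) = (-73 + U)*(U + b) (O(b, U) = (b + U)*(U - 73) = (U + b)*(-73 + U) = (-73 + U)*(U + b))
o = 6399
O(-176, Y(I(-4))) - o = ((2/(-4))² - 146/(-4) - 73*(-176) + (2/(-4))*(-176)) - 1*6399 = ((2*(-¼))² - 146*(-1)/4 + 12848 + (2*(-¼))*(-176)) - 6399 = ((-½)² - 73*(-½) + 12848 - ½*(-176)) - 6399 = (¼ + 73/2 + 12848 + 88) - 6399 = 51891/4 - 6399 = 26295/4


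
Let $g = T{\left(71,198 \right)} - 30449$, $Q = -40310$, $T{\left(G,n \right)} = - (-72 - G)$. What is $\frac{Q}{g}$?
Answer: $\frac{20155}{15153} \approx 1.3301$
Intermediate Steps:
$T{\left(G,n \right)} = 72 + G$
$g = -30306$ ($g = \left(72 + 71\right) - 30449 = 143 - 30449 = -30306$)
$\frac{Q}{g} = - \frac{40310}{-30306} = \left(-40310\right) \left(- \frac{1}{30306}\right) = \frac{20155}{15153}$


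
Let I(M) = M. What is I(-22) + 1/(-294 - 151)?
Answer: -9791/445 ≈ -22.002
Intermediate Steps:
I(-22) + 1/(-294 - 151) = -22 + 1/(-294 - 151) = -22 + 1/(-445) = -22 - 1/445 = -9791/445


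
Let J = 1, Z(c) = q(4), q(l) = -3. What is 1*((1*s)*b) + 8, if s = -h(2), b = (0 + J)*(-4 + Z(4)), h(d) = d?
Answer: 22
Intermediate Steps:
Z(c) = -3
b = -7 (b = (0 + 1)*(-4 - 3) = 1*(-7) = -7)
s = -2 (s = -1*2 = -2)
1*((1*s)*b) + 8 = 1*((1*(-2))*(-7)) + 8 = 1*(-2*(-7)) + 8 = 1*14 + 8 = 14 + 8 = 22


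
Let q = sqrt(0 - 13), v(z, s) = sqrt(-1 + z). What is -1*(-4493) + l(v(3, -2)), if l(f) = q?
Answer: 4493 + I*sqrt(13) ≈ 4493.0 + 3.6056*I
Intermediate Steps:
q = I*sqrt(13) (q = sqrt(-13) = I*sqrt(13) ≈ 3.6056*I)
l(f) = I*sqrt(13)
-1*(-4493) + l(v(3, -2)) = -1*(-4493) + I*sqrt(13) = 4493 + I*sqrt(13)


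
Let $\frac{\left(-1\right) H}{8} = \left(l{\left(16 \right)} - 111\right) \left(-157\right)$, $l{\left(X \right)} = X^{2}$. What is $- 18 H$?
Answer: $-3278160$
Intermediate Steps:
$H = 182120$ ($H = - 8 \left(16^{2} - 111\right) \left(-157\right) = - 8 \left(256 - 111\right) \left(-157\right) = - 8 \cdot 145 \left(-157\right) = \left(-8\right) \left(-22765\right) = 182120$)
$- 18 H = \left(-18\right) 182120 = -3278160$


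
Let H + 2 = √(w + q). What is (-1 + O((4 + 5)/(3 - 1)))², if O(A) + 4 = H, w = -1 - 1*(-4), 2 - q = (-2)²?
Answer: 36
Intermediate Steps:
q = -2 (q = 2 - 1*(-2)² = 2 - 1*4 = 2 - 4 = -2)
w = 3 (w = -1 + 4 = 3)
H = -1 (H = -2 + √(3 - 2) = -2 + √1 = -2 + 1 = -1)
O(A) = -5 (O(A) = -4 - 1 = -5)
(-1 + O((4 + 5)/(3 - 1)))² = (-1 - 5)² = (-6)² = 36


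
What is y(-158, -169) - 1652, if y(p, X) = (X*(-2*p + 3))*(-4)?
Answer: 213992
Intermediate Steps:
y(p, X) = -4*X*(3 - 2*p) (y(p, X) = (X*(3 - 2*p))*(-4) = -4*X*(3 - 2*p))
y(-158, -169) - 1652 = 4*(-169)*(-3 + 2*(-158)) - 1652 = 4*(-169)*(-3 - 316) - 1652 = 4*(-169)*(-319) - 1652 = 215644 - 1652 = 213992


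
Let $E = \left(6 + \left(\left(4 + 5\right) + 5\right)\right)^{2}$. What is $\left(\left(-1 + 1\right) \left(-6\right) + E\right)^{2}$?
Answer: $160000$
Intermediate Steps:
$E = 400$ ($E = \left(6 + \left(9 + 5\right)\right)^{2} = \left(6 + 14\right)^{2} = 20^{2} = 400$)
$\left(\left(-1 + 1\right) \left(-6\right) + E\right)^{2} = \left(\left(-1 + 1\right) \left(-6\right) + 400\right)^{2} = \left(0 \left(-6\right) + 400\right)^{2} = \left(0 + 400\right)^{2} = 400^{2} = 160000$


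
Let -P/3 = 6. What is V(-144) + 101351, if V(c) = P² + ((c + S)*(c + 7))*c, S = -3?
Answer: -2798341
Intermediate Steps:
P = -18 (P = -3*6 = -18)
V(c) = 324 + c*(-3 + c)*(7 + c) (V(c) = (-18)² + ((c - 3)*(c + 7))*c = 324 + ((-3 + c)*(7 + c))*c = 324 + c*(-3 + c)*(7 + c))
V(-144) + 101351 = (324 + (-144)³ - 21*(-144) + 4*(-144)²) + 101351 = (324 - 2985984 + 3024 + 4*20736) + 101351 = (324 - 2985984 + 3024 + 82944) + 101351 = -2899692 + 101351 = -2798341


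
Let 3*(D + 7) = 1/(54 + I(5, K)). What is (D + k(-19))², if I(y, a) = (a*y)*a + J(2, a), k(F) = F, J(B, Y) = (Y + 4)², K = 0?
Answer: 29800681/44100 ≈ 675.75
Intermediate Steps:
J(B, Y) = (4 + Y)²
I(y, a) = (4 + a)² + y*a² (I(y, a) = (a*y)*a + (4 + a)² = y*a² + (4 + a)² = (4 + a)² + y*a²)
D = -1469/210 (D = -7 + 1/(3*(54 + ((4 + 0)² + 5*0²))) = -7 + 1/(3*(54 + (4² + 5*0))) = -7 + 1/(3*(54 + (16 + 0))) = -7 + 1/(3*(54 + 16)) = -7 + (⅓)/70 = -7 + (⅓)*(1/70) = -7 + 1/210 = -1469/210 ≈ -6.9952)
(D + k(-19))² = (-1469/210 - 19)² = (-5459/210)² = 29800681/44100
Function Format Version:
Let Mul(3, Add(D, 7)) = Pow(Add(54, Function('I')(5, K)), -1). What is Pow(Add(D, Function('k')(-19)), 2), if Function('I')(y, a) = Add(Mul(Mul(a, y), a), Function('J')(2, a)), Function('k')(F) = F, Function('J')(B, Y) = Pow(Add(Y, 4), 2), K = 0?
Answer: Rational(29800681, 44100) ≈ 675.75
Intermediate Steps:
Function('J')(B, Y) = Pow(Add(4, Y), 2)
Function('I')(y, a) = Add(Pow(Add(4, a), 2), Mul(y, Pow(a, 2))) (Function('I')(y, a) = Add(Mul(Mul(a, y), a), Pow(Add(4, a), 2)) = Add(Mul(y, Pow(a, 2)), Pow(Add(4, a), 2)) = Add(Pow(Add(4, a), 2), Mul(y, Pow(a, 2))))
D = Rational(-1469, 210) (D = Add(-7, Mul(Rational(1, 3), Pow(Add(54, Add(Pow(Add(4, 0), 2), Mul(5, Pow(0, 2)))), -1))) = Add(-7, Mul(Rational(1, 3), Pow(Add(54, Add(Pow(4, 2), Mul(5, 0))), -1))) = Add(-7, Mul(Rational(1, 3), Pow(Add(54, Add(16, 0)), -1))) = Add(-7, Mul(Rational(1, 3), Pow(Add(54, 16), -1))) = Add(-7, Mul(Rational(1, 3), Pow(70, -1))) = Add(-7, Mul(Rational(1, 3), Rational(1, 70))) = Add(-7, Rational(1, 210)) = Rational(-1469, 210) ≈ -6.9952)
Pow(Add(D, Function('k')(-19)), 2) = Pow(Add(Rational(-1469, 210), -19), 2) = Pow(Rational(-5459, 210), 2) = Rational(29800681, 44100)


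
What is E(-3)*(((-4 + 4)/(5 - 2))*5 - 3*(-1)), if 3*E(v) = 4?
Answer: 4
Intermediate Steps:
E(v) = 4/3 (E(v) = (⅓)*4 = 4/3)
E(-3)*(((-4 + 4)/(5 - 2))*5 - 3*(-1)) = 4*(((-4 + 4)/(5 - 2))*5 - 3*(-1))/3 = 4*((0/3)*5 + 3)/3 = 4*((0*(⅓))*5 + 3)/3 = 4*(0*5 + 3)/3 = 4*(0 + 3)/3 = (4/3)*3 = 4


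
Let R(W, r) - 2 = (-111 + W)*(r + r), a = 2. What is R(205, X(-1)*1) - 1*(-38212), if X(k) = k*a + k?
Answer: 37650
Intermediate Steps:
X(k) = 3*k (X(k) = k*2 + k = 2*k + k = 3*k)
R(W, r) = 2 + 2*r*(-111 + W) (R(W, r) = 2 + (-111 + W)*(r + r) = 2 + (-111 + W)*(2*r) = 2 + 2*r*(-111 + W))
R(205, X(-1)*1) - 1*(-38212) = (2 - 222*3*(-1) + 2*205*((3*(-1))*1)) - 1*(-38212) = (2 - (-666) + 2*205*(-3*1)) + 38212 = (2 - 222*(-3) + 2*205*(-3)) + 38212 = (2 + 666 - 1230) + 38212 = -562 + 38212 = 37650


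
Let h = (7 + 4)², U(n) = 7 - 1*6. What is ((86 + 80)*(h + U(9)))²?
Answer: 410143504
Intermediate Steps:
U(n) = 1 (U(n) = 7 - 6 = 1)
h = 121 (h = 11² = 121)
((86 + 80)*(h + U(9)))² = ((86 + 80)*(121 + 1))² = (166*122)² = 20252² = 410143504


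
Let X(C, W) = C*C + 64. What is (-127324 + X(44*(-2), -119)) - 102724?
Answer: -222240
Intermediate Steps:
X(C, W) = 64 + C**2 (X(C, W) = C**2 + 64 = 64 + C**2)
(-127324 + X(44*(-2), -119)) - 102724 = (-127324 + (64 + (44*(-2))**2)) - 102724 = (-127324 + (64 + (-88)**2)) - 102724 = (-127324 + (64 + 7744)) - 102724 = (-127324 + 7808) - 102724 = -119516 - 102724 = -222240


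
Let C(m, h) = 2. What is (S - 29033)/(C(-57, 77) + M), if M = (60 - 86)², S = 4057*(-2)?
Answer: -37147/678 ≈ -54.789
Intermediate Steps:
S = -8114
M = 676 (M = (-26)² = 676)
(S - 29033)/(C(-57, 77) + M) = (-8114 - 29033)/(2 + 676) = -37147/678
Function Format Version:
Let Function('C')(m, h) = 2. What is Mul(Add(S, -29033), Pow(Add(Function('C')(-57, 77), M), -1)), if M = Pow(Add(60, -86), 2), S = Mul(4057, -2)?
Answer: Rational(-37147, 678) ≈ -54.789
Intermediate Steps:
S = -8114
M = 676 (M = Pow(-26, 2) = 676)
Mul(Add(S, -29033), Pow(Add(Function('C')(-57, 77), M), -1)) = Mul(Add(-8114, -29033), Pow(Add(2, 676), -1)) = Mul(-37147, Pow(678, -1)) = Mul(-37147, Rational(1, 678)) = Rational(-37147, 678)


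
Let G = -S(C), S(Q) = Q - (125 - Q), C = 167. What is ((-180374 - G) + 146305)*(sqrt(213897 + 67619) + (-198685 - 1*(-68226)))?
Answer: 4417341740 - 67720*sqrt(70379) ≈ 4.3994e+9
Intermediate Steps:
S(Q) = -125 + 2*Q (S(Q) = Q + (-125 + Q) = -125 + 2*Q)
G = -209 (G = -(-125 + 2*167) = -(-125 + 334) = -1*209 = -209)
((-180374 - G) + 146305)*(sqrt(213897 + 67619) + (-198685 - 1*(-68226))) = ((-180374 - 1*(-209)) + 146305)*(sqrt(213897 + 67619) + (-198685 - 1*(-68226))) = ((-180374 + 209) + 146305)*(sqrt(281516) + (-198685 + 68226)) = (-180165 + 146305)*(2*sqrt(70379) - 130459) = -33860*(-130459 + 2*sqrt(70379)) = 4417341740 - 67720*sqrt(70379)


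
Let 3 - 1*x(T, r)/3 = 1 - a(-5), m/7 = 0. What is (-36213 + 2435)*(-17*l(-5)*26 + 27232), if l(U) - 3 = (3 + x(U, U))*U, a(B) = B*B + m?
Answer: -7145600788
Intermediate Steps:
m = 0 (m = 7*0 = 0)
a(B) = B² (a(B) = B*B + 0 = B² + 0 = B²)
x(T, r) = 81 (x(T, r) = 9 - 3*(1 - 1*(-5)²) = 9 - 3*(1 - 1*25) = 9 - 3*(1 - 25) = 9 - 3*(-24) = 9 + 72 = 81)
l(U) = 3 + 84*U (l(U) = 3 + (3 + 81)*U = 3 + 84*U)
(-36213 + 2435)*(-17*l(-5)*26 + 27232) = (-36213 + 2435)*(-17*(3 + 84*(-5))*26 + 27232) = -33778*(-17*(3 - 420)*26 + 27232) = -33778*(-17*(-417)*26 + 27232) = -33778*(7089*26 + 27232) = -33778*(184314 + 27232) = -33778*211546 = -7145600788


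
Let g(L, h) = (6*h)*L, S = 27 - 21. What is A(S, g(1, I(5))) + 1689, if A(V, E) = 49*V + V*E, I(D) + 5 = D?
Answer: 1983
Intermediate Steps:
I(D) = -5 + D
S = 6
g(L, h) = 6*L*h
A(V, E) = 49*V + E*V
A(S, g(1, I(5))) + 1689 = 6*(49 + 6*1*(-5 + 5)) + 1689 = 6*(49 + 6*1*0) + 1689 = 6*(49 + 0) + 1689 = 6*49 + 1689 = 294 + 1689 = 1983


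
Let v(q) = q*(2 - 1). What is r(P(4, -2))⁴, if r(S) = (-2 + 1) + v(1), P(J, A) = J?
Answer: 0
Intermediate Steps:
v(q) = q (v(q) = q*1 = q)
r(S) = 0 (r(S) = (-2 + 1) + 1 = -1 + 1 = 0)
r(P(4, -2))⁴ = 0⁴ = 0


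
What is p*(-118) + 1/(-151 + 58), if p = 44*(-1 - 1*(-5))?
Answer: -1931425/93 ≈ -20768.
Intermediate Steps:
p = 176 (p = 44*(-1 + 5) = 44*4 = 176)
p*(-118) + 1/(-151 + 58) = 176*(-118) + 1/(-151 + 58) = -20768 + 1/(-93) = -20768 - 1/93 = -1931425/93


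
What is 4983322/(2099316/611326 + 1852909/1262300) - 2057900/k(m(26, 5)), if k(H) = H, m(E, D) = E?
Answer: 1773056736882224750/1891349017067 ≈ 9.3746e+5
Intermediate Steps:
4983322/(2099316/611326 + 1852909/1262300) - 2057900/k(m(26, 5)) = 4983322/(2099316/611326 + 1852909/1262300) - 2057900/26 = 4983322/(2099316*(1/611326) + 1852909*(1/1262300)) - 2057900*1/26 = 4983322/(1049658/305663 + 1852909/1262300) - 79150 = 4983322/(1891349017067/385838404900) - 79150 = 4983322*(385838404900/1891349017067) - 79150 = 1922757011583077800/1891349017067 - 79150 = 1773056736882224750/1891349017067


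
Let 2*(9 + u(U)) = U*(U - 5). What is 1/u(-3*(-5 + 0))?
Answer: 1/66 ≈ 0.015152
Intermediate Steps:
u(U) = -9 + U*(-5 + U)/2 (u(U) = -9 + (U*(U - 5))/2 = -9 + (U*(-5 + U))/2 = -9 + U*(-5 + U)/2)
1/u(-3*(-5 + 0)) = 1/(-9 + (-3*(-5 + 0))**2/2 - (-15)*(-5 + 0)/2) = 1/(-9 + (-3*(-5))**2/2 - (-15)*(-5)/2) = 1/(-9 + (1/2)*15**2 - 5/2*15) = 1/(-9 + (1/2)*225 - 75/2) = 1/(-9 + 225/2 - 75/2) = 1/66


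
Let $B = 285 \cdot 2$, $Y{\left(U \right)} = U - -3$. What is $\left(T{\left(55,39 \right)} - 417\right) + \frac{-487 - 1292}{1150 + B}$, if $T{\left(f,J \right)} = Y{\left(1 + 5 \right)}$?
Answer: $- \frac{703539}{1720} \approx -409.03$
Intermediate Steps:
$Y{\left(U \right)} = 3 + U$ ($Y{\left(U \right)} = U + 3 = 3 + U$)
$T{\left(f,J \right)} = 9$ ($T{\left(f,J \right)} = 3 + \left(1 + 5\right) = 3 + 6 = 9$)
$B = 570$
$\left(T{\left(55,39 \right)} - 417\right) + \frac{-487 - 1292}{1150 + B} = \left(9 - 417\right) + \frac{-487 - 1292}{1150 + 570} = -408 - \frac{1779}{1720} = - \frac{703539}{1720}$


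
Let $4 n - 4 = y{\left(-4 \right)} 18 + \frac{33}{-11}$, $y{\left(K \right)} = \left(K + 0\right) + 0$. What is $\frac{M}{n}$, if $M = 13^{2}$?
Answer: $- \frac{676}{71} \approx -9.5211$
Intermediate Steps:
$y{\left(K \right)} = K$ ($y{\left(K \right)} = K + 0 = K$)
$n = - \frac{71}{4}$ ($n = 1 + \frac{\left(-4\right) 18 + \frac{33}{-11}}{4} = 1 + \frac{-72 + 33 \left(- \frac{1}{11}\right)}{4} = 1 + \frac{-72 - 3}{4} = 1 + \frac{1}{4} \left(-75\right) = 1 - \frac{75}{4} = - \frac{71}{4} \approx -17.75$)
$M = 169$
$\frac{M}{n} = \frac{169}{- \frac{71}{4}} = 169 \left(- \frac{4}{71}\right) = - \frac{676}{71}$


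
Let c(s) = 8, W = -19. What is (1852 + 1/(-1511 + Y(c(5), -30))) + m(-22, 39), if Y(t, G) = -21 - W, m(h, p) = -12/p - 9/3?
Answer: 36361916/19669 ≈ 1848.7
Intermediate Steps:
m(h, p) = -3 - 12/p (m(h, p) = -12/p - 9*1/3 = -12/p - 3 = -3 - 12/p)
Y(t, G) = -2 (Y(t, G) = -21 - 1*(-19) = -21 + 19 = -2)
(1852 + 1/(-1511 + Y(c(5), -30))) + m(-22, 39) = (1852 + 1/(-1511 - 2)) + (-3 - 12/39) = (1852 + 1/(-1513)) + (-3 - 12*1/39) = (1852 - 1/1513) + (-3 - 4/13) = 2802075/1513 - 43/13 = 36361916/19669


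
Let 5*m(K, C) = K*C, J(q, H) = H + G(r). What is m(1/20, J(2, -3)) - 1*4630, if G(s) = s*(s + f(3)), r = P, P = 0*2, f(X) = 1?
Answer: -463003/100 ≈ -4630.0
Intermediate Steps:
P = 0
r = 0
G(s) = s*(1 + s) (G(s) = s*(s + 1) = s*(1 + s))
J(q, H) = H (J(q, H) = H + 0*(1 + 0) = H + 0*1 = H + 0 = H)
m(K, C) = C*K/5 (m(K, C) = (K*C)/5 = (C*K)/5 = C*K/5)
m(1/20, J(2, -3)) - 1*4630 = (1/5)*(-3)/20 - 1*4630 = (1/5)*(-3)*(1/20) - 4630 = -3/100 - 4630 = -463003/100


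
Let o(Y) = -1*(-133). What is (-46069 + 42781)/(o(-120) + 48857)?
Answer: -548/8165 ≈ -0.067116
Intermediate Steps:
o(Y) = 133
(-46069 + 42781)/(o(-120) + 48857) = (-46069 + 42781)/(133 + 48857) = -3288/48990 = -3288*1/48990 = -548/8165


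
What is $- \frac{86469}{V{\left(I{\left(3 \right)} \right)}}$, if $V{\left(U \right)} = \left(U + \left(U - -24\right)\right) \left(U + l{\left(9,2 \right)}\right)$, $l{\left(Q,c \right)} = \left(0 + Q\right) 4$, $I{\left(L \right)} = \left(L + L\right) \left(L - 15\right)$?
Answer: $- \frac{28823}{1440} \approx -20.016$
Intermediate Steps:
$I{\left(L \right)} = 2 L \left(-15 + L\right)$
$l{\left(Q,c \right)} = 4 Q$ ($l{\left(Q,c \right)} = Q 4 = 4 Q$)
$V{\left(U \right)} = \left(24 + 2 U\right) \left(36 + U\right)$ ($V{\left(U \right)} = \left(U + \left(U - -24\right)\right) \left(U + 4 \cdot 9\right) = \left(U + \left(U + 24\right)\right) \left(U + 36\right) = \left(U + \left(24 + U\right)\right) \left(36 + U\right) = \left(24 + 2 U\right) \left(36 + U\right)$)
$- \frac{86469}{V{\left(I{\left(3 \right)} \right)}} = - \frac{86469}{864 + 2 \left(2 \cdot 3 \left(-15 + 3\right)\right)^{2} + 96 \cdot 2 \cdot 3 \left(-15 + 3\right)} = - \frac{86469}{864 + 2 \left(2 \cdot 3 \left(-12\right)\right)^{2} + 96 \cdot 2 \cdot 3 \left(-12\right)} = - \frac{86469}{864 + 2 \left(-72\right)^{2} + 96 \left(-72\right)} = - \frac{86469}{864 + 2 \cdot 5184 - 6912} = - \frac{86469}{864 + 10368 - 6912} = - \frac{86469}{4320} = \left(-86469\right) \frac{1}{4320} = - \frac{28823}{1440}$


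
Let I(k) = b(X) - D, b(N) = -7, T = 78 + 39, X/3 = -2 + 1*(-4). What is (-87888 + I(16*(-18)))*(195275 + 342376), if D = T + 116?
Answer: -47382107328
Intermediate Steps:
X = -18 (X = 3*(-2 + 1*(-4)) = 3*(-2 - 4) = 3*(-6) = -18)
T = 117
D = 233 (D = 117 + 116 = 233)
I(k) = -240 (I(k) = -7 - 1*233 = -7 - 233 = -240)
(-87888 + I(16*(-18)))*(195275 + 342376) = (-87888 - 240)*(195275 + 342376) = -88128*537651 = -47382107328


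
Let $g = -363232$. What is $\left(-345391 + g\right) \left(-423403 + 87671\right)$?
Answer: $237907417036$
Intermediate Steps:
$\left(-345391 + g\right) \left(-423403 + 87671\right) = \left(-345391 - 363232\right) \left(-423403 + 87671\right) = \left(-708623\right) \left(-335732\right) = 237907417036$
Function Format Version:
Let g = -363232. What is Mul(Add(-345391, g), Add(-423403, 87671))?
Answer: 237907417036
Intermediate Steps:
Mul(Add(-345391, g), Add(-423403, 87671)) = Mul(Add(-345391, -363232), Add(-423403, 87671)) = Mul(-708623, -335732) = 237907417036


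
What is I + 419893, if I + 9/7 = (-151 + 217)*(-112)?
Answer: 2887498/7 ≈ 4.1250e+5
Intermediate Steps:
I = -51753/7 (I = -9/7 + (-151 + 217)*(-112) = -9/7 + 66*(-112) = -9/7 - 7392 = -51753/7 ≈ -7393.3)
I + 419893 = -51753/7 + 419893 = 2887498/7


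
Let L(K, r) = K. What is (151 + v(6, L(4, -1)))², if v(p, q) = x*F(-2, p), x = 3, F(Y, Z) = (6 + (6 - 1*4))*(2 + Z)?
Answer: 117649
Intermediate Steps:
F(Y, Z) = 16 + 8*Z (F(Y, Z) = (6 + (6 - 4))*(2 + Z) = (6 + 2)*(2 + Z) = 8*(2 + Z) = 16 + 8*Z)
v(p, q) = 48 + 24*p (v(p, q) = 3*(16 + 8*p) = 48 + 24*p)
(151 + v(6, L(4, -1)))² = (151 + (48 + 24*6))² = (151 + (48 + 144))² = (151 + 192)² = 343² = 117649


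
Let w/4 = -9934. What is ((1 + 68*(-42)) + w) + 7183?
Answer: -35408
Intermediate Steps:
w = -39736 (w = 4*(-9934) = -39736)
((1 + 68*(-42)) + w) + 7183 = ((1 + 68*(-42)) - 39736) + 7183 = ((1 - 2856) - 39736) + 7183 = (-2855 - 39736) + 7183 = -42591 + 7183 = -35408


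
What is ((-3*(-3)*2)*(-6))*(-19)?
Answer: 2052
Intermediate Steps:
((-3*(-3)*2)*(-6))*(-19) = ((9*2)*(-6))*(-19) = (18*(-6))*(-19) = -108*(-19) = 2052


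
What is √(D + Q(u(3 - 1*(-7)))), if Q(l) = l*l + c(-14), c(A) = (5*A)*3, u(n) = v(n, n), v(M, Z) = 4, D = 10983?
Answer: √10789 ≈ 103.87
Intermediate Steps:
u(n) = 4
c(A) = 15*A
Q(l) = -210 + l² (Q(l) = l*l + 15*(-14) = l² - 210 = -210 + l²)
√(D + Q(u(3 - 1*(-7)))) = √(10983 + (-210 + 4²)) = √(10983 + (-210 + 16)) = √(10983 - 194) = √10789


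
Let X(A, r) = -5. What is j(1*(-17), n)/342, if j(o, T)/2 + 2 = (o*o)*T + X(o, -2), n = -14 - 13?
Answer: -7810/171 ≈ -45.672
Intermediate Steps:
n = -27
j(o, T) = -14 + 2*T*o² (j(o, T) = -4 + 2*((o*o)*T - 5) = -4 + 2*(o²*T - 5) = -4 + 2*(T*o² - 5) = -4 + 2*(-5 + T*o²) = -4 + (-10 + 2*T*o²) = -14 + 2*T*o²)
j(1*(-17), n)/342 = (-14 + 2*(-27)*(1*(-17))²)/342 = (-14 + 2*(-27)*(-17)²)*(1/342) = (-14 + 2*(-27)*289)*(1/342) = (-14 - 15606)*(1/342) = -15620*1/342 = -7810/171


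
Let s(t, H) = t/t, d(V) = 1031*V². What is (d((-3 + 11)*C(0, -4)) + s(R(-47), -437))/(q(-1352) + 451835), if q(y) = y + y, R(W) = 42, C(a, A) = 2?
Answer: 263937/449131 ≈ 0.58766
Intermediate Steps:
q(y) = 2*y
s(t, H) = 1
(d((-3 + 11)*C(0, -4)) + s(R(-47), -437))/(q(-1352) + 451835) = (1031*((-3 + 11)*2)² + 1)/(2*(-1352) + 451835) = (1031*(8*2)² + 1)/(-2704 + 451835) = (1031*16² + 1)/449131 = (1031*256 + 1)*(1/449131) = (263936 + 1)*(1/449131) = 263937*(1/449131) = 263937/449131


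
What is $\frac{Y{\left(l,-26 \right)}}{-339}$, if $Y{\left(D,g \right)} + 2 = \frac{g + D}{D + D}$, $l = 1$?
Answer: $\frac{29}{678} \approx 0.042773$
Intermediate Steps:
$Y{\left(D,g \right)} = -2 + \frac{D + g}{2 D}$ ($Y{\left(D,g \right)} = -2 + \frac{g + D}{D + D} = -2 + \frac{D + g}{2 D}$)
$\frac{Y{\left(l,-26 \right)}}{-339} = \frac{\frac{1}{2} \cdot 1^{-1} \left(-26 - 3\right)}{-339} = \frac{1}{2} \cdot 1 \left(-26 - 3\right) \left(- \frac{1}{339}\right) = \frac{1}{2} \cdot 1 \left(-29\right) \left(- \frac{1}{339}\right) = \left(- \frac{29}{2}\right) \left(- \frac{1}{339}\right) = \frac{29}{678}$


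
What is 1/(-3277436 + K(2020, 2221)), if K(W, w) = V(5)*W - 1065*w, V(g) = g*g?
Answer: -1/5592301 ≈ -1.7882e-7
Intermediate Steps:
V(g) = g²
K(W, w) = -1065*w + 25*W (K(W, w) = 5²*W - 1065*w = 25*W - 1065*w = -1065*w + 25*W)
1/(-3277436 + K(2020, 2221)) = 1/(-3277436 + (-1065*2221 + 25*2020)) = 1/(-3277436 + (-2365365 + 50500)) = 1/(-3277436 - 2314865) = 1/(-5592301) = -1/5592301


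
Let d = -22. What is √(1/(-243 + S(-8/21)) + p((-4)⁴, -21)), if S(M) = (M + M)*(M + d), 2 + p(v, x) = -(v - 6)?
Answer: 3*I*√278009251079/99643 ≈ 15.875*I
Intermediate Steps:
p(v, x) = 4 - v (p(v, x) = -2 - (v - 6) = -2 - (-6 + v) = -2 + (6 - v) = 4 - v)
S(M) = 2*M*(-22 + M) (S(M) = (M + M)*(M - 22) = (2*M)*(-22 + M) = 2*M*(-22 + M))
√(1/(-243 + S(-8/21)) + p((-4)⁴, -21)) = √(1/(-243 + 2*(-8/21)*(-22 - 8/21)) + (4 - 1*(-4)⁴)) = √(1/(-243 + 2*(-8*1/21)*(-22 - 8*1/21)) + (4 - 1*256)) = √(1/(-243 + 2*(-8/21)*(-22 - 8/21)) + (4 - 256)) = √(1/(-243 + 2*(-8/21)*(-470/21)) - 252) = √(1/(-243 + 7520/441) - 252) = √(1/(-99643/441) - 252) = √(-441/99643 - 252) = √(-25110477/99643) = 3*I*√278009251079/99643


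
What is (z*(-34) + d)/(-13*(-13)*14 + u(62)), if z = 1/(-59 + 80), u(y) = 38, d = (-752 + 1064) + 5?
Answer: 6623/50484 ≈ 0.13119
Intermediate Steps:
d = 317 (d = 312 + 5 = 317)
z = 1/21 ≈ 0.047619
(z*(-34) + d)/(-13*(-13)*14 + u(62)) = ((1/21)*(-34) + 317)/(-13*(-13)*14 + 38) = (-34/21 + 317)/(169*14 + 38) = 6623/(21*(2366 + 38)) = (6623/21)/2404 = (6623/21)*(1/2404) = 6623/50484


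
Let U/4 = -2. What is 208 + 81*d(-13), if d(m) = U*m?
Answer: 8632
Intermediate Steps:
U = -8 (U = 4*(-2) = -8)
d(m) = -8*m
208 + 81*d(-13) = 208 + 81*(-8*(-13)) = 208 + 81*104 = 208 + 8424 = 8632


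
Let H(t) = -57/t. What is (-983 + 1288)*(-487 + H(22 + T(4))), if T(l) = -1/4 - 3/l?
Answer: -1045540/7 ≈ -1.4936e+5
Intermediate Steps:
T(l) = -1/4 - 3/l (T(l) = -1*1/4 - 3/l = -1/4 - 3/l)
(-983 + 1288)*(-487 + H(22 + T(4))) = (-983 + 1288)*(-487 - 57/(22 + (1/4)*(-12 - 1*4)/4)) = 305*(-487 - 57/(22 + (1/4)*(1/4)*(-12 - 4))) = 305*(-487 - 57/(22 + (1/4)*(1/4)*(-16))) = 305*(-487 - 57/(22 - 1)) = 305*(-487 - 57/21) = 305*(-487 - 57*1/21) = 305*(-487 - 19/7) = 305*(-3428/7) = -1045540/7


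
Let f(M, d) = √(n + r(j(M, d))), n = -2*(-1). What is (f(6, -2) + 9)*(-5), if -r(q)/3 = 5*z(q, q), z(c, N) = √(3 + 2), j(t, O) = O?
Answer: -45 - 5*√(2 - 15*√5) ≈ -45.0 - 28.081*I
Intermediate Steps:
z(c, N) = √5
r(q) = -15*√5
n = 2
f(M, d) = √(2 - 15*√5)
(f(6, -2) + 9)*(-5) = (√(2 - 15*√5) + 9)*(-5) = (9 + √(2 - 15*√5))*(-5) = -45 - 5*√(2 - 15*√5)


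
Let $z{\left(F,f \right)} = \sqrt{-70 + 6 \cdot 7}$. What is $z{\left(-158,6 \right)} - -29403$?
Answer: $29403 + 2 i \sqrt{7} \approx 29403.0 + 5.2915 i$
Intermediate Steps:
$z{\left(F,f \right)} = 2 i \sqrt{7}$ ($z{\left(F,f \right)} = \sqrt{-70 + 42} = \sqrt{-28} = 2 i \sqrt{7}$)
$z{\left(-158,6 \right)} - -29403 = 2 i \sqrt{7} - -29403 = 2 i \sqrt{7} + 29403 = 29403 + 2 i \sqrt{7}$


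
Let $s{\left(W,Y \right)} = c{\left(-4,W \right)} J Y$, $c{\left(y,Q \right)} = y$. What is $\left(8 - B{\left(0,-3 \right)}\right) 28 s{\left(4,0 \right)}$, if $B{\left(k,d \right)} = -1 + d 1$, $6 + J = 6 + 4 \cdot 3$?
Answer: $0$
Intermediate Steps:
$J = 12$ ($J = -6 + \left(6 + 4 \cdot 3\right) = -6 + \left(6 + 12\right) = -6 + 18 = 12$)
$B{\left(k,d \right)} = -1 + d$
$s{\left(W,Y \right)} = - 48 Y$ ($s{\left(W,Y \right)} = \left(-4\right) 12 Y = - 48 Y$)
$\left(8 - B{\left(0,-3 \right)}\right) 28 s{\left(4,0 \right)} = \left(8 - \left(-1 - 3\right)\right) 28 \left(\left(-48\right) 0\right) = \left(8 - -4\right) 28 \cdot 0 = \left(8 + 4\right) 28 \cdot 0 = 12 \cdot 28 \cdot 0 = 336 \cdot 0 = 0$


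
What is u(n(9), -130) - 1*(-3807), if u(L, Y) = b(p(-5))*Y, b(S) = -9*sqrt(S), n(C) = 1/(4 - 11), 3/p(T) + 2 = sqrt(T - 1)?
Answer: 3807 + 1170*sqrt(3)*sqrt(-1/(2 - I*sqrt(6))) ≈ 4295.5 - 1029.6*I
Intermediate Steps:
p(T) = 3/(-2 + sqrt(-1 + T)) (p(T) = 3/(-2 + sqrt(T - 1)) = 3/(-2 + sqrt(-1 + T)))
n(C) = -1/7 (n(C) = 1/(-7) = -1/7)
u(L, Y) = -9*Y*sqrt(3)/sqrt(-2 + I*sqrt(6)) (u(L, Y) = (-9*sqrt(3)/sqrt(-2 + sqrt(-1 - 5)))*Y = (-9*sqrt(3)/sqrt(-2 + sqrt(-6)))*Y = (-9*sqrt(3)/sqrt(-2 + I*sqrt(6)))*Y = -9*Y*sqrt(3)/sqrt(-2 + I*sqrt(6)))
u(n(9), -130) - 1*(-3807) = -9*(-130)*sqrt(3)*sqrt(-1/(2 - I*sqrt(6))) - 1*(-3807) = 1170*sqrt(3)*sqrt(-1/(2 - I*sqrt(6))) + 3807 = 3807 + 1170*sqrt(3)*sqrt(-1/(2 - I*sqrt(6)))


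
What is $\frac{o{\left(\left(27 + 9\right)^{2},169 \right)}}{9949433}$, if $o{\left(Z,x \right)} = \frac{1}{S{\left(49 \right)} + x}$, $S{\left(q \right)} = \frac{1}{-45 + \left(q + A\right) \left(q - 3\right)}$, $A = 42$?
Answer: $\frac{4141}{6962911696390} \approx 5.9472 \cdot 10^{-10}$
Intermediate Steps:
$S{\left(q \right)} = \frac{1}{-45 + \left(-3 + q\right) \left(42 + q\right)}$ ($S{\left(q \right)} = \frac{1}{-45 + \left(q + 42\right) \left(q - 3\right)} = \frac{1}{-45 + \left(42 + q\right) \left(-3 + q\right)} = \frac{1}{-45 + \left(-3 + q\right) \left(42 + q\right)}$)
$o{\left(Z,x \right)} = \frac{1}{\frac{1}{4141} + x}$ ($o{\left(Z,x \right)} = \frac{1}{\frac{1}{-171 + 49^{2} + 39 \cdot 49} + x} = \frac{1}{\frac{1}{-171 + 2401 + 1911} + x} = \frac{1}{\frac{1}{4141} + x}$)
$\frac{o{\left(\left(27 + 9\right)^{2},169 \right)}}{9949433} = \frac{4141 \frac{1}{1 + 4141 \cdot 169}}{9949433} = \frac{4141}{1 + 699829} \cdot \frac{1}{9949433} = \frac{4141}{699830} \cdot \frac{1}{9949433} = \frac{4141}{6962911696390}$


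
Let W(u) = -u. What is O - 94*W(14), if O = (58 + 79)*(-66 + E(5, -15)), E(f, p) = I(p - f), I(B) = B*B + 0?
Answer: 47074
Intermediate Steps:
I(B) = B² (I(B) = B² + 0 = B²)
E(f, p) = (p - f)²
O = 45758 (O = (58 + 79)*(-66 + (5 - 1*(-15))²) = 137*(-66 + (5 + 15)²) = 137*(-66 + 20²) = 137*(-66 + 400) = 137*334 = 45758)
O - 94*W(14) = 45758 - (-94)*14 = 45758 - 94*(-14) = 45758 + 1316 = 47074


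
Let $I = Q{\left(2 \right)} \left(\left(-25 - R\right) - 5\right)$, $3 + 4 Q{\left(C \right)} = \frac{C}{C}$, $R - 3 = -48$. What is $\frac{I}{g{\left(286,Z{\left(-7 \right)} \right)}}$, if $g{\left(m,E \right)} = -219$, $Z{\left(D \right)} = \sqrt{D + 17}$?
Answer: $\frac{5}{146} \approx 0.034247$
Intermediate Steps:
$R = -45$ ($R = 3 - 48 = -45$)
$Q{\left(C \right)} = - \frac{1}{2}$ ($Q{\left(C \right)} = - \frac{3}{4} + \frac{C \frac{1}{C}}{4} = - \frac{3}{4} + \frac{1}{4} \cdot 1 = - \frac{3}{4} + \frac{1}{4} = - \frac{1}{2}$)
$Z{\left(D \right)} = \sqrt{17 + D}$
$I = - \frac{15}{2}$ ($I = - \frac{\left(-25 - -45\right) - 5}{2} = - \frac{\left(-25 + 45\right) - 5}{2} = - \frac{20 - 5}{2} = \left(- \frac{1}{2}\right) 15 = - \frac{15}{2} \approx -7.5$)
$\frac{I}{g{\left(286,Z{\left(-7 \right)} \right)}} = - \frac{15}{2 \left(-219\right)} = \left(- \frac{15}{2}\right) \left(- \frac{1}{219}\right) = \frac{5}{146}$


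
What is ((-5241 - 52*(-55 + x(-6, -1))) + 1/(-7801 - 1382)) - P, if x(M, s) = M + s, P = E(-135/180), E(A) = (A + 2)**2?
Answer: -296583367/146928 ≈ -2018.6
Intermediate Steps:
E(A) = (2 + A)**2
P = 25/16 (P = (2 - 135/180)**2 = (2 - 135*1/180)**2 = (2 - 3/4)**2 = (5/4)**2 = 25/16 ≈ 1.5625)
((-5241 - 52*(-55 + x(-6, -1))) + 1/(-7801 - 1382)) - P = ((-5241 - 52*(-55 + (-6 - 1))) + 1/(-7801 - 1382)) - 1*25/16 = ((-5241 - 52*(-55 - 7)) + 1/(-9183)) - 25/16 = ((-5241 - 52*(-62)) - 1/9183) - 25/16 = ((-5241 + 3224) - 1/9183) - 25/16 = (-2017 - 1/9183) - 25/16 = -18522112/9183 - 25/16 = -296583367/146928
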